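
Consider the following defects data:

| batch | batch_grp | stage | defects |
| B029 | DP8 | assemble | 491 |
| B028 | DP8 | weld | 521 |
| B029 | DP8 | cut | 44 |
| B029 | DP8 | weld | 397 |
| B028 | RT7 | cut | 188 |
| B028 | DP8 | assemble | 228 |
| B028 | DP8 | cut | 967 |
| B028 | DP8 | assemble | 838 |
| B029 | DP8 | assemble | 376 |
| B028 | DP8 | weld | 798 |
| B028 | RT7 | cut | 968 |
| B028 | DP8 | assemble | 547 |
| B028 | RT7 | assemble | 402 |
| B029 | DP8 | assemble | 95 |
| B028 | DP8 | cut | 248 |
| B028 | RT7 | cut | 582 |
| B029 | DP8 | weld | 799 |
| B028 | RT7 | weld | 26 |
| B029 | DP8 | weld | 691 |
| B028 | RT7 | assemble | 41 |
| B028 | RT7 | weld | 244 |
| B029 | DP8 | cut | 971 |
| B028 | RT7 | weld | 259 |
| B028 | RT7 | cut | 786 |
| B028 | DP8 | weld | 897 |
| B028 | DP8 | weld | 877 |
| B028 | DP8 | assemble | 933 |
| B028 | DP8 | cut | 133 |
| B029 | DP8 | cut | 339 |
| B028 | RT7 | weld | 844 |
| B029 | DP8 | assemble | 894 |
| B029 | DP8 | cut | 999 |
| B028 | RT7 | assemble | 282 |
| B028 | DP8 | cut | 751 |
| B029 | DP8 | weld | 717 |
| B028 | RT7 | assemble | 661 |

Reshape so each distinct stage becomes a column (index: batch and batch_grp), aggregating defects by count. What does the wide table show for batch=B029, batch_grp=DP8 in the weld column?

Rows with batch=B029, batch_grp=DP8 and stage=weld: defects values are 397, 799, 691, 717.
4 rows match — count = 4.

4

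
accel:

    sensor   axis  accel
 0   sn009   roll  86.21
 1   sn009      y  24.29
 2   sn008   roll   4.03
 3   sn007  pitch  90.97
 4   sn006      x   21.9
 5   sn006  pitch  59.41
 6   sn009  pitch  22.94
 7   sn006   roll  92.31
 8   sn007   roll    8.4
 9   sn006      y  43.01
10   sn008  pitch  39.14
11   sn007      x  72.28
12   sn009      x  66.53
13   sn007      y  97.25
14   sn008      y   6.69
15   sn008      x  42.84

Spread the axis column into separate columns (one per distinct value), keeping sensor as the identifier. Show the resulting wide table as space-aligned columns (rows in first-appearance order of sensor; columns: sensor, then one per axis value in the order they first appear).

Columns: sensor plus the 4 distinct axis values (roll, y, pitch, x).
For example, row sn009 column roll takes accel=86.21 from the long row (sn009, roll).

sensor  roll   y      pitch  x    
sn009   86.21  24.29  22.94  66.53
sn008   4.03   6.69   39.14  42.84
sn007   8.4    97.25  90.97  72.28
sn006   92.31  43.01  59.41  21.9 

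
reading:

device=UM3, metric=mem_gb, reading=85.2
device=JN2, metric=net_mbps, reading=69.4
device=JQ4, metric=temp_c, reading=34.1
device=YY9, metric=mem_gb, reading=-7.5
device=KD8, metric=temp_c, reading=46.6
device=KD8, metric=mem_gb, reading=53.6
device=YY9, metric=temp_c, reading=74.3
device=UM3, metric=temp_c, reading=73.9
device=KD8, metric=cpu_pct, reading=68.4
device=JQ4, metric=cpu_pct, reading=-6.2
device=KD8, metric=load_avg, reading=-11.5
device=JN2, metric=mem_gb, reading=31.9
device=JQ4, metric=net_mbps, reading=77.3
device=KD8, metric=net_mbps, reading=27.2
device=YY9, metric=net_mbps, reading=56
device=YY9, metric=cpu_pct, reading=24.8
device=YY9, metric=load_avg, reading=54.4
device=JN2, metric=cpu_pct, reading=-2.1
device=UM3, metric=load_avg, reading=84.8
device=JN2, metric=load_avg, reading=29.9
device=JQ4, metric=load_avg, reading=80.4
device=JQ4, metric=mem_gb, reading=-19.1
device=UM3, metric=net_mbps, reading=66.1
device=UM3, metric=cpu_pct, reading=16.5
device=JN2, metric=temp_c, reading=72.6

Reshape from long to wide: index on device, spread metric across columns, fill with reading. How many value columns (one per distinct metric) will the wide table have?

5 distinct metric values: temp_c, mem_gb, cpu_pct, net_mbps, load_avg.

5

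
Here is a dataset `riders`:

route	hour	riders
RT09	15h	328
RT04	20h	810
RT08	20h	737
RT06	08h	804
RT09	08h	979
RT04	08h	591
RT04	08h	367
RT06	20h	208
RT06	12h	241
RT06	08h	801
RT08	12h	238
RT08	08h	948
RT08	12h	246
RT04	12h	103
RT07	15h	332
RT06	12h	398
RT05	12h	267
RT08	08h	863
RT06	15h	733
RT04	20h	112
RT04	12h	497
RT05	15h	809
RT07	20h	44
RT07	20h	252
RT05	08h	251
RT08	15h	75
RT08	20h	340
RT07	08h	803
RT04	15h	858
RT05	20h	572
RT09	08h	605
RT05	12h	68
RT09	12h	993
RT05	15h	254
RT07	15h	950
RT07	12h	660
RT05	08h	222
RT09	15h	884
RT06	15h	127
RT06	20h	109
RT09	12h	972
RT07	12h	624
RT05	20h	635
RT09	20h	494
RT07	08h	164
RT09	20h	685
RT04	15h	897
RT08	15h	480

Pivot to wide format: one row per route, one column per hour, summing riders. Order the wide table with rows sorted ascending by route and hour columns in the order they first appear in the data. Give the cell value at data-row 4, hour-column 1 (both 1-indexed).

1282

With rows sorted ascending by route, row 4 is route=RT07. hour columns in first-appearance order: 15h, 20h, 08h, 12h; column 1 is 15h.
Long rows with route=RT07, hour=15h: 332 + 950 = 1282.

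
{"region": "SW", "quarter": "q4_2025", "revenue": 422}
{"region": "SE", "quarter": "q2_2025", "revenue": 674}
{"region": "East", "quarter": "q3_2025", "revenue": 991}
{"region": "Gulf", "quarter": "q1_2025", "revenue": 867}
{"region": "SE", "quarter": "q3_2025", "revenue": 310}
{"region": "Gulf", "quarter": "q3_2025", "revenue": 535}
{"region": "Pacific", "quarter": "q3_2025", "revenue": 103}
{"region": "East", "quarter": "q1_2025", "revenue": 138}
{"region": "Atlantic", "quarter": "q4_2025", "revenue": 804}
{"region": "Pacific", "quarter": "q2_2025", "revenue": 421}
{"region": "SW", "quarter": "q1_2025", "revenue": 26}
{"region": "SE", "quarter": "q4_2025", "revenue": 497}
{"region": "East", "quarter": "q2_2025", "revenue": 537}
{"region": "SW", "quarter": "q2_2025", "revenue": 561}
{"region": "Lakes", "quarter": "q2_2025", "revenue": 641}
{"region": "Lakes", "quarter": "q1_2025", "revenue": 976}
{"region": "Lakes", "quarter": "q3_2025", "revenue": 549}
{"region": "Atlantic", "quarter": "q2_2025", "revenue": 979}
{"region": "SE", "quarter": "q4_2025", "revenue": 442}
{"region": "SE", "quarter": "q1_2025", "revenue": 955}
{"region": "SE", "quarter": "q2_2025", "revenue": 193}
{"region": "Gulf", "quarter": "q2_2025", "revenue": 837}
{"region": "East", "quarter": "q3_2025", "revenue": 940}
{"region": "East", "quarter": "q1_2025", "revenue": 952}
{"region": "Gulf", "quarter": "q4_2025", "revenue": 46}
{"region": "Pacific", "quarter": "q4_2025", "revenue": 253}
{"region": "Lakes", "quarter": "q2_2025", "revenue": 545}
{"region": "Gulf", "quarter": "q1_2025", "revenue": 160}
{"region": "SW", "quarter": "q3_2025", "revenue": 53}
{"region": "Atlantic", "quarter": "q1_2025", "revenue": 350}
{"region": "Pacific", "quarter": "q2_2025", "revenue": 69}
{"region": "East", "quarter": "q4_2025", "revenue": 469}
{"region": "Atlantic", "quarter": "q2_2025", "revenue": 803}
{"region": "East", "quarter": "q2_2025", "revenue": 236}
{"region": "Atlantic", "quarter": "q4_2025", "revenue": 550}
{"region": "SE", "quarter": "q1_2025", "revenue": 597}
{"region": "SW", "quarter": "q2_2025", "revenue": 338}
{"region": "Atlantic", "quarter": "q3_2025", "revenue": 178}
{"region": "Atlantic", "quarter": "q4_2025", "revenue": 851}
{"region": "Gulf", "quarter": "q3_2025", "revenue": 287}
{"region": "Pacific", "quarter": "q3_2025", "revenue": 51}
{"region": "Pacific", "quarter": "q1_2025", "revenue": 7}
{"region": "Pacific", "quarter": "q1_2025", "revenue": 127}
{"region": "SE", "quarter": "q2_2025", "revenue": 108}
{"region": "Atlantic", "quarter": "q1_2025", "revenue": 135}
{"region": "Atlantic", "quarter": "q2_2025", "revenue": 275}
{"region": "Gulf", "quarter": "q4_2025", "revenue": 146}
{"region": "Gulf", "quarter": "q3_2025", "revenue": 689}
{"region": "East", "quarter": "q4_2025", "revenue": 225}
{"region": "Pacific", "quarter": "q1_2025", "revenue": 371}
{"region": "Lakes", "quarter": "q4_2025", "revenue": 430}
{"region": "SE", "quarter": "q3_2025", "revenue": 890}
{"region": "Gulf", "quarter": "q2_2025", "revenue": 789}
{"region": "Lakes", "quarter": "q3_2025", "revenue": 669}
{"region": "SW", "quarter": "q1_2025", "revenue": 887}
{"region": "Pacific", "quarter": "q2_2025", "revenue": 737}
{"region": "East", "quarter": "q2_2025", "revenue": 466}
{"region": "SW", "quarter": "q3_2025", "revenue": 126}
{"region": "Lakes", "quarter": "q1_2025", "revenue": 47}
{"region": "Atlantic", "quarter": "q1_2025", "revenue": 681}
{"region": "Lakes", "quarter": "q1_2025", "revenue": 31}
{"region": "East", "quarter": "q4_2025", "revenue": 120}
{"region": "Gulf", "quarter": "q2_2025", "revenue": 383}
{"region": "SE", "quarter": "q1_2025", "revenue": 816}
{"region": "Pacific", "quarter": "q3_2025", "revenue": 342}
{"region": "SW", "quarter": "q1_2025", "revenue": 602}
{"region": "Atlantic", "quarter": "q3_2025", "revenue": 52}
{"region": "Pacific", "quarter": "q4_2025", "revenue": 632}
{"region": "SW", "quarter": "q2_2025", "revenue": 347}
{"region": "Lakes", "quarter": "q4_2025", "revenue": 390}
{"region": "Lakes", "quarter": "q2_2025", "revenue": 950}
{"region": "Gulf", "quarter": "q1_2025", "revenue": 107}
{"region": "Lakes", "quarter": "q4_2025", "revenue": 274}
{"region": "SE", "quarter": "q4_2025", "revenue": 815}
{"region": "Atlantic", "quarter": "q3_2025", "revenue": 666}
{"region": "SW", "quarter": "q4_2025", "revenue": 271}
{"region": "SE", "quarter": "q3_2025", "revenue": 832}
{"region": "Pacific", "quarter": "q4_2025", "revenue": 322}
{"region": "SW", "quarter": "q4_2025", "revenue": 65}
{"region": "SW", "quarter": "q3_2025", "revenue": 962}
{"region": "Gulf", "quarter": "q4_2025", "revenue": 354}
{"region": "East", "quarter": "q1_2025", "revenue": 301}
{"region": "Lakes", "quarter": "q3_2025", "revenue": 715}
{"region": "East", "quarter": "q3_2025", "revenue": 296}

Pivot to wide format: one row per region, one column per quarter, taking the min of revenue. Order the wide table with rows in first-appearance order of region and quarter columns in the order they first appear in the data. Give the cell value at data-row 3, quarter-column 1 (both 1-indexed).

With rows in first-appearance order of region, row 3 is region=East. quarter columns in first-appearance order: q4_2025, q2_2025, q3_2025, q1_2025; column 1 is q4_2025.
Long rows with region=East, quarter=q4_2025: min(469, 225, 120) = 120.

120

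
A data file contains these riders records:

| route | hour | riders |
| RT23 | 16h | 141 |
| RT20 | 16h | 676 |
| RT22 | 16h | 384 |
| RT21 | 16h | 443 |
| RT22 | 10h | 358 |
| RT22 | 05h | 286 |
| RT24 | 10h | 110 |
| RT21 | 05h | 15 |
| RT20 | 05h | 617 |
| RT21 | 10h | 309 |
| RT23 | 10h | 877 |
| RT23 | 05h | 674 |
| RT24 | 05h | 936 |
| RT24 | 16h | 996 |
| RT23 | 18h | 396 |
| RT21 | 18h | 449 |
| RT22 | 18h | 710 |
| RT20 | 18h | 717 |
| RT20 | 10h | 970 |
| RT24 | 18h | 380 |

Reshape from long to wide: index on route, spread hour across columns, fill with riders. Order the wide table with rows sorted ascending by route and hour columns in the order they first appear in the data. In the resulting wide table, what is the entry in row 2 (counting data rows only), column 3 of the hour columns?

15

With rows sorted ascending by route, row 2 is route=RT21. hour columns in first-appearance order: 16h, 10h, 05h, 18h; column 3 is 05h.
Long rows with route=RT21, hour=05h: riders = 15.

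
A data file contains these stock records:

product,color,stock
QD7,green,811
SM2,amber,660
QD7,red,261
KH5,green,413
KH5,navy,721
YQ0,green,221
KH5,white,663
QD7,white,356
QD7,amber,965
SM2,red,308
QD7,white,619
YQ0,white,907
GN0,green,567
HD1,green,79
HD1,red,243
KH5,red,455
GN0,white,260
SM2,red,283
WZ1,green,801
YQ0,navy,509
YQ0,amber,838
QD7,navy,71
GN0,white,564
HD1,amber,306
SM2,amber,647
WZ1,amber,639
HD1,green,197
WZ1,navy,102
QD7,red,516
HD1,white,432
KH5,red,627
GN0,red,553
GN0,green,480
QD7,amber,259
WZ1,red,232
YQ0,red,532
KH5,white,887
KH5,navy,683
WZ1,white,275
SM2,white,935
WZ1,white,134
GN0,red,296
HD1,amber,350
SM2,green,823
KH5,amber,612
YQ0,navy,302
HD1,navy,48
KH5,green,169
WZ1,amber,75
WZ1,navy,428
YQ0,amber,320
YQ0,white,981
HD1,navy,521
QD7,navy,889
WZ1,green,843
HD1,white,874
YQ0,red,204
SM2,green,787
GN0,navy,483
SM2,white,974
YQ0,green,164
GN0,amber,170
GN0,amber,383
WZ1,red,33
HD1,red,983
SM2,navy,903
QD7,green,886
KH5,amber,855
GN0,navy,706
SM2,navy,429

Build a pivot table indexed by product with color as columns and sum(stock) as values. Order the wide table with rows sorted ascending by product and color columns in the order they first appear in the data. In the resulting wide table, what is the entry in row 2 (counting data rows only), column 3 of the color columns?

With rows sorted ascending by product, row 2 is product=HD1. color columns in first-appearance order: green, amber, red, navy, white; column 3 is red.
Long rows with product=HD1, color=red: 243 + 983 = 1226.

1226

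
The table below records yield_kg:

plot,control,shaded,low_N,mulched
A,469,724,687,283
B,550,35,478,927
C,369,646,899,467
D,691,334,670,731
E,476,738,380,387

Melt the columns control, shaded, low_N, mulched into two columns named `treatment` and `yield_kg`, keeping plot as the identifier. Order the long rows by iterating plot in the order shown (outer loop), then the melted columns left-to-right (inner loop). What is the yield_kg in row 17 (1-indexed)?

476

20 rows total (5 × 4). Row 17: index ⌊(17-1)/4⌋ = 4 into plot → E; (17-1) mod 4 = 0 into the melted columns → control.
So row 17 is (E, control, 476); yield_kg = 476.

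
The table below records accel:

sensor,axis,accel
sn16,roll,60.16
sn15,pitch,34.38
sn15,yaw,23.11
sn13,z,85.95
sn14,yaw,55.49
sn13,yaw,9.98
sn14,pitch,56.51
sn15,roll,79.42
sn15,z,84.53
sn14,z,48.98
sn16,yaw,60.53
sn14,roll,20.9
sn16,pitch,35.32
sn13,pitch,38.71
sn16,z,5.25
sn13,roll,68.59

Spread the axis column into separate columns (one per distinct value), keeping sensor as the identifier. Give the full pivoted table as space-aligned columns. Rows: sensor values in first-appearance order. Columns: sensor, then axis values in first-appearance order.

sensor  roll   pitch  yaw    z    
sn16    60.16  35.32  60.53  5.25 
sn15    79.42  34.38  23.11  84.53
sn13    68.59  38.71  9.98   85.95
sn14    20.9   56.51  55.49  48.98

Columns: sensor plus the 4 distinct axis values (roll, pitch, yaw, z).
For example, row sn16 column roll takes accel=60.16 from the long row (sn16, roll).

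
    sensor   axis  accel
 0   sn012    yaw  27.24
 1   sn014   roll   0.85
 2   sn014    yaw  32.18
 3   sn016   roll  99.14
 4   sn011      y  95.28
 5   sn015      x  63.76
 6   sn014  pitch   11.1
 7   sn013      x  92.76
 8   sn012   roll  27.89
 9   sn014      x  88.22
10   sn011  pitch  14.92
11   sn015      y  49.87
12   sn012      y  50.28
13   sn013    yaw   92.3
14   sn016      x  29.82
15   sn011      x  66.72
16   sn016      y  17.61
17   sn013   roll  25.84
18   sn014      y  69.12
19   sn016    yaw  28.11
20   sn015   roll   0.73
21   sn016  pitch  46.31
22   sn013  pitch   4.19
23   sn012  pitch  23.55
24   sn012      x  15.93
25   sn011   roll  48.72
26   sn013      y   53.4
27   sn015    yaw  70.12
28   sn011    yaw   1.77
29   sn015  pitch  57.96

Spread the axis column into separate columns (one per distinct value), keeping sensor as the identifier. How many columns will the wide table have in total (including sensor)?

6

1 column for sensor plus 5 distinct axis values → 6 columns.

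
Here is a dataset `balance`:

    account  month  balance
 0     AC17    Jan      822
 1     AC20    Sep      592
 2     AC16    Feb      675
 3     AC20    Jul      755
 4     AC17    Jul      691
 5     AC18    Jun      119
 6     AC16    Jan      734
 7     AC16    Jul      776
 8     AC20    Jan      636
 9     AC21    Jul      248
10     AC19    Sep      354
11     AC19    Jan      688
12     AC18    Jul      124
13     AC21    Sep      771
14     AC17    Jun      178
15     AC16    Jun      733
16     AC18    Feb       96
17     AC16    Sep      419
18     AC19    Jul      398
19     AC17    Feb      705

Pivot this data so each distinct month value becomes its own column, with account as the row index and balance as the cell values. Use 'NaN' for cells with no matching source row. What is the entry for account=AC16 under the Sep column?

419

The long row with account=AC16, month=Sep has balance=419.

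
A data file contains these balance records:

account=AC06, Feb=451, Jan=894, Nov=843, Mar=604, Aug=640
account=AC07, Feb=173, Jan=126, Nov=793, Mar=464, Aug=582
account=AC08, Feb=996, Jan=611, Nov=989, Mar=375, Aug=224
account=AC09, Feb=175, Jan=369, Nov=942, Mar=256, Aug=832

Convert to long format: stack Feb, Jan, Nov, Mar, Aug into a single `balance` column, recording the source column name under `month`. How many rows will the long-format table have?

4 account values × 5 melted columns = 20 rows.

20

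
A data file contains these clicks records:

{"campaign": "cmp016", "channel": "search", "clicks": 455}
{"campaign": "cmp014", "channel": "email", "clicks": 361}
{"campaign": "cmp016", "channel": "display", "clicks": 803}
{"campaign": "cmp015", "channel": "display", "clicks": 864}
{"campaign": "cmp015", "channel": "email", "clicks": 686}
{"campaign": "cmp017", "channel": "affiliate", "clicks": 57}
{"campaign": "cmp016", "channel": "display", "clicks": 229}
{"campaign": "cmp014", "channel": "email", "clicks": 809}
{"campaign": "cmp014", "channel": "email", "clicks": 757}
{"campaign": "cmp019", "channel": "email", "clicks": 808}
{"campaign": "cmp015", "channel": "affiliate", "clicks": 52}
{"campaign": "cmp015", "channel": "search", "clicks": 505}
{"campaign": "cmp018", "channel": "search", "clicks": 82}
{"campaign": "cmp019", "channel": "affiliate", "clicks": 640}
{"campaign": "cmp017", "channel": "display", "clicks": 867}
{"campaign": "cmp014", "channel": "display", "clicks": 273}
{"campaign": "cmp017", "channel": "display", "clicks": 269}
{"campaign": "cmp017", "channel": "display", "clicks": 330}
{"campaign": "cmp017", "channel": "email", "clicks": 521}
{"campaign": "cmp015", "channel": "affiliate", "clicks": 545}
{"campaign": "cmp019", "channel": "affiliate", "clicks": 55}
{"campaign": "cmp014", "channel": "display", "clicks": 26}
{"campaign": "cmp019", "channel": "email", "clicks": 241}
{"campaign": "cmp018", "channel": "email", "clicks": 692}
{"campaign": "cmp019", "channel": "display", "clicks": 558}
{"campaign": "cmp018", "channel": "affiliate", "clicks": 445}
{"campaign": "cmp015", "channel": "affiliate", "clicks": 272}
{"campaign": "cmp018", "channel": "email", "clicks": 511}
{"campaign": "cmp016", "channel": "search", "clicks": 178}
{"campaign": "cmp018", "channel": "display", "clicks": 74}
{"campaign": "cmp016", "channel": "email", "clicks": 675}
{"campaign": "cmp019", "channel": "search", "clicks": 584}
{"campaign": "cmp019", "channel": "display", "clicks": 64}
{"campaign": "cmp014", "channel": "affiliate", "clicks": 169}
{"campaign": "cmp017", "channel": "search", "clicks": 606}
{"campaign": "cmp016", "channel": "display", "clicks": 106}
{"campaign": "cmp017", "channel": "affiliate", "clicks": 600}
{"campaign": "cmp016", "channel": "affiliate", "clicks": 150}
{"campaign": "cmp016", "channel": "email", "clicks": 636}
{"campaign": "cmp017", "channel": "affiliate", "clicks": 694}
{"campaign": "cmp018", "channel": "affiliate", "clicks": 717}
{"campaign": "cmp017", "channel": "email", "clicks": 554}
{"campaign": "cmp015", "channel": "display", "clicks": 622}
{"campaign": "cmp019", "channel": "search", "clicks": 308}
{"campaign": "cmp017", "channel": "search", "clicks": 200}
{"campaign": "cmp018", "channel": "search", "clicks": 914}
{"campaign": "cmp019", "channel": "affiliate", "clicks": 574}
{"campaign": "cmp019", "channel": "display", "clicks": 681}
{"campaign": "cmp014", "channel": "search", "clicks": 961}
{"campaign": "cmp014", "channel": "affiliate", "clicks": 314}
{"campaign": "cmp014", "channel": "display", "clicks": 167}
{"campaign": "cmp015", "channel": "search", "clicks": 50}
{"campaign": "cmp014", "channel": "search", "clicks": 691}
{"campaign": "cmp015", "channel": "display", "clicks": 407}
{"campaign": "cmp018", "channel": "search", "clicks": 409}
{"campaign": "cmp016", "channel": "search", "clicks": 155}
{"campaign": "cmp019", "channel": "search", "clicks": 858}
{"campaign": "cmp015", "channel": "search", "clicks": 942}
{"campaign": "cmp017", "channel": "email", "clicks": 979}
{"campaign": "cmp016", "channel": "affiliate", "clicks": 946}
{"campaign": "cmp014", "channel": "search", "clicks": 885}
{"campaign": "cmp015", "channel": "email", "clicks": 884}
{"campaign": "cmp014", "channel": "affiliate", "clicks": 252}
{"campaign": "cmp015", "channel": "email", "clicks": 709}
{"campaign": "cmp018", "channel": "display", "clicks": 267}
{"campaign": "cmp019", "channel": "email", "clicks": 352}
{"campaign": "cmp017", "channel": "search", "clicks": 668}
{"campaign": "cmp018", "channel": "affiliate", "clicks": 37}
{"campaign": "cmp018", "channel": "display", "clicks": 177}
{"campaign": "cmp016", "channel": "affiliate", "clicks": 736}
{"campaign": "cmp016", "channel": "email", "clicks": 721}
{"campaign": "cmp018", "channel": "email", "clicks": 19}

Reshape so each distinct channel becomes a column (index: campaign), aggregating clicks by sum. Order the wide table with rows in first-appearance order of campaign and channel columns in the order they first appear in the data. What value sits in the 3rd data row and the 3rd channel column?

1893

With rows in first-appearance order of campaign, row 3 is campaign=cmp015. channel columns in first-appearance order: search, email, display, affiliate; column 3 is display.
Long rows with campaign=cmp015, channel=display: 864 + 622 + 407 = 1893.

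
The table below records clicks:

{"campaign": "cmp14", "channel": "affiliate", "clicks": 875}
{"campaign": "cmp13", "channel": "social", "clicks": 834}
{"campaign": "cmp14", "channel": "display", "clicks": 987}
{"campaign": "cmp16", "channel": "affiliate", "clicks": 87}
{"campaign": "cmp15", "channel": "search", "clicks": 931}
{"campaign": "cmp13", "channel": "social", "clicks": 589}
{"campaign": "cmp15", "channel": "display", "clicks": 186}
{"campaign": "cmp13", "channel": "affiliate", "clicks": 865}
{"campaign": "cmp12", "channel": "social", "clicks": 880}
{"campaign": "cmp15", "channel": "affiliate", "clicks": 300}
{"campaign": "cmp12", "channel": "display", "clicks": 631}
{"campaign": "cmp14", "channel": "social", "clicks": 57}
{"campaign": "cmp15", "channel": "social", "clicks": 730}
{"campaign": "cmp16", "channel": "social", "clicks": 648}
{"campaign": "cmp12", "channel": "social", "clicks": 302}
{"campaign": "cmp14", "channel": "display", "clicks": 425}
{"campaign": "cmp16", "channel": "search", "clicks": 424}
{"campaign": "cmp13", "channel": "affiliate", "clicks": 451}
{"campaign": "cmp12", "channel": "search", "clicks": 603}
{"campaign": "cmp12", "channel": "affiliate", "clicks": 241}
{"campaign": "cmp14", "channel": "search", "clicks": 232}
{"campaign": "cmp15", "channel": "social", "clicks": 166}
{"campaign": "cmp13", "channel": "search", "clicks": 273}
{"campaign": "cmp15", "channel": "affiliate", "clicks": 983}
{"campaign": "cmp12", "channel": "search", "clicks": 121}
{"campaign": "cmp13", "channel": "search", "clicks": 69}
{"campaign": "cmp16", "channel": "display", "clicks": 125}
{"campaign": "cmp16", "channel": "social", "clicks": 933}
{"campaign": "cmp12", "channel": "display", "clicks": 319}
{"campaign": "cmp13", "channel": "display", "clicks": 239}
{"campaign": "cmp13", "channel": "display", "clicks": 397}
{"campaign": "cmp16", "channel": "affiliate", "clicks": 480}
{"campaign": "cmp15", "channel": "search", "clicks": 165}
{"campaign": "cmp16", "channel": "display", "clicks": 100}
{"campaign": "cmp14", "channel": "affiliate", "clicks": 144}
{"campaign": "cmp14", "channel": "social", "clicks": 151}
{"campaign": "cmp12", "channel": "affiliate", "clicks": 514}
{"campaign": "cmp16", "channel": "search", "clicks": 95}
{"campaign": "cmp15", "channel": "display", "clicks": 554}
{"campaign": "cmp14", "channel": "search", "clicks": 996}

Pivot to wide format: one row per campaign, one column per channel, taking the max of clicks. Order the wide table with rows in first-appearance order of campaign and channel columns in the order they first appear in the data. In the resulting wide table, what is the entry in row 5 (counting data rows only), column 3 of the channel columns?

With rows in first-appearance order of campaign, row 5 is campaign=cmp12. channel columns in first-appearance order: affiliate, social, display, search; column 3 is display.
Long rows with campaign=cmp12, channel=display: max(631, 319) = 631.

631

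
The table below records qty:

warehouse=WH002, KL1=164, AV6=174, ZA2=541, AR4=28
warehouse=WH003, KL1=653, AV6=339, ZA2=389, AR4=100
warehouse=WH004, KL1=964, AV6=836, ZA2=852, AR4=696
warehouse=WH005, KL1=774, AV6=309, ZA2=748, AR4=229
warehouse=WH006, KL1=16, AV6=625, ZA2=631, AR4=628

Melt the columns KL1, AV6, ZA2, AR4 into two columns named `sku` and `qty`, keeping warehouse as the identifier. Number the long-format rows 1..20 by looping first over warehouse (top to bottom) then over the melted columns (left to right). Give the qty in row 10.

20 rows total (5 × 4). Row 10: index ⌊(10-1)/4⌋ = 2 into warehouse → WH004; (10-1) mod 4 = 1 into the melted columns → AV6.
So row 10 is (WH004, AV6, 836); qty = 836.

836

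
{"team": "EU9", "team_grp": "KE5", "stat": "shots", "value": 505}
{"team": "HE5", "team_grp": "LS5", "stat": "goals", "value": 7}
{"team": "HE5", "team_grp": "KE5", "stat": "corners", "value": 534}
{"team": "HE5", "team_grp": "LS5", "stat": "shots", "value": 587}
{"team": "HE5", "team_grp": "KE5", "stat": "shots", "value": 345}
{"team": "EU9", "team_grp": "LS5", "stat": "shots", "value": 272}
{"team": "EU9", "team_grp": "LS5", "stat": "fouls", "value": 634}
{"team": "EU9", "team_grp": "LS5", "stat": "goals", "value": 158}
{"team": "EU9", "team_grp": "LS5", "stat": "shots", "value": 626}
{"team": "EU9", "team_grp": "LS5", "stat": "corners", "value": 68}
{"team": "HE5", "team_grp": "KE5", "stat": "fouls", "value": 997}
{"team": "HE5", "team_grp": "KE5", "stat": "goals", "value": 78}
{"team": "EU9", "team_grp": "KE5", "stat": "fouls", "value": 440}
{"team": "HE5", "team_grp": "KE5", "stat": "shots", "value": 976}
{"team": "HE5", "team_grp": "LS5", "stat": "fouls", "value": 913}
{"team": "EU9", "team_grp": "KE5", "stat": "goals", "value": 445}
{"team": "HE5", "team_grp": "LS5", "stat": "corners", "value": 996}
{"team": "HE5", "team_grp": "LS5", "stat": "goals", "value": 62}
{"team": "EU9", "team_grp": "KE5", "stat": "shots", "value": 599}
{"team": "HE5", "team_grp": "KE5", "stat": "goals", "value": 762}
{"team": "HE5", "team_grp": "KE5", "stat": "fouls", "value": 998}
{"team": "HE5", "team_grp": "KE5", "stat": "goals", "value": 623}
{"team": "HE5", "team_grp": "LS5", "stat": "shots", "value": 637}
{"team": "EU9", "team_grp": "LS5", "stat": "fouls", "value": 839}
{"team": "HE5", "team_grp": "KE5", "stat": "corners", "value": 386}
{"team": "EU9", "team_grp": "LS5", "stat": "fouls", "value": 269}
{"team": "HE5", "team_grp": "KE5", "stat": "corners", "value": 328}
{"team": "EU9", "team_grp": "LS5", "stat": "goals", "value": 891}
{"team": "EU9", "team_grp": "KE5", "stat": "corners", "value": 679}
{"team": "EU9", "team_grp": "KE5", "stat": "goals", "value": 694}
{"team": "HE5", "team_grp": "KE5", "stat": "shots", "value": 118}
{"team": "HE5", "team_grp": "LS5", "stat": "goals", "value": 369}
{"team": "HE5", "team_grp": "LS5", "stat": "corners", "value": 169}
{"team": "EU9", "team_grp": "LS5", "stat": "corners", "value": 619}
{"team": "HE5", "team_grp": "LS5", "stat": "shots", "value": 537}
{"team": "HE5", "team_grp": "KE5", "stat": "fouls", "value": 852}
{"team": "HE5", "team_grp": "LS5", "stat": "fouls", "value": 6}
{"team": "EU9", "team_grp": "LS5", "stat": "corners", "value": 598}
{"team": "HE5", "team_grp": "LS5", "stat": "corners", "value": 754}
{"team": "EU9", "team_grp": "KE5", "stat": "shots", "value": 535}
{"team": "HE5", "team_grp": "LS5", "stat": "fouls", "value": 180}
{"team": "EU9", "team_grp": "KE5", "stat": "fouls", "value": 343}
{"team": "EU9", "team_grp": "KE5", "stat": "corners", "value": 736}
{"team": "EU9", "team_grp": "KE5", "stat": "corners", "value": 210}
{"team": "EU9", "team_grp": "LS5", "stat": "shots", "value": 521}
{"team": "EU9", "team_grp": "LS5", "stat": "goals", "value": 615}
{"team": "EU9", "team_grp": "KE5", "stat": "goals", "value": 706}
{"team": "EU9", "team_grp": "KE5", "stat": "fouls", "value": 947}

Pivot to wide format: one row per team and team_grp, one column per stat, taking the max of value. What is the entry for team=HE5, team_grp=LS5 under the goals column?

369

Rows with team=HE5, team_grp=LS5 and stat=goals: value values are 7, 62, 369.
max(7, 62, 369) = 369.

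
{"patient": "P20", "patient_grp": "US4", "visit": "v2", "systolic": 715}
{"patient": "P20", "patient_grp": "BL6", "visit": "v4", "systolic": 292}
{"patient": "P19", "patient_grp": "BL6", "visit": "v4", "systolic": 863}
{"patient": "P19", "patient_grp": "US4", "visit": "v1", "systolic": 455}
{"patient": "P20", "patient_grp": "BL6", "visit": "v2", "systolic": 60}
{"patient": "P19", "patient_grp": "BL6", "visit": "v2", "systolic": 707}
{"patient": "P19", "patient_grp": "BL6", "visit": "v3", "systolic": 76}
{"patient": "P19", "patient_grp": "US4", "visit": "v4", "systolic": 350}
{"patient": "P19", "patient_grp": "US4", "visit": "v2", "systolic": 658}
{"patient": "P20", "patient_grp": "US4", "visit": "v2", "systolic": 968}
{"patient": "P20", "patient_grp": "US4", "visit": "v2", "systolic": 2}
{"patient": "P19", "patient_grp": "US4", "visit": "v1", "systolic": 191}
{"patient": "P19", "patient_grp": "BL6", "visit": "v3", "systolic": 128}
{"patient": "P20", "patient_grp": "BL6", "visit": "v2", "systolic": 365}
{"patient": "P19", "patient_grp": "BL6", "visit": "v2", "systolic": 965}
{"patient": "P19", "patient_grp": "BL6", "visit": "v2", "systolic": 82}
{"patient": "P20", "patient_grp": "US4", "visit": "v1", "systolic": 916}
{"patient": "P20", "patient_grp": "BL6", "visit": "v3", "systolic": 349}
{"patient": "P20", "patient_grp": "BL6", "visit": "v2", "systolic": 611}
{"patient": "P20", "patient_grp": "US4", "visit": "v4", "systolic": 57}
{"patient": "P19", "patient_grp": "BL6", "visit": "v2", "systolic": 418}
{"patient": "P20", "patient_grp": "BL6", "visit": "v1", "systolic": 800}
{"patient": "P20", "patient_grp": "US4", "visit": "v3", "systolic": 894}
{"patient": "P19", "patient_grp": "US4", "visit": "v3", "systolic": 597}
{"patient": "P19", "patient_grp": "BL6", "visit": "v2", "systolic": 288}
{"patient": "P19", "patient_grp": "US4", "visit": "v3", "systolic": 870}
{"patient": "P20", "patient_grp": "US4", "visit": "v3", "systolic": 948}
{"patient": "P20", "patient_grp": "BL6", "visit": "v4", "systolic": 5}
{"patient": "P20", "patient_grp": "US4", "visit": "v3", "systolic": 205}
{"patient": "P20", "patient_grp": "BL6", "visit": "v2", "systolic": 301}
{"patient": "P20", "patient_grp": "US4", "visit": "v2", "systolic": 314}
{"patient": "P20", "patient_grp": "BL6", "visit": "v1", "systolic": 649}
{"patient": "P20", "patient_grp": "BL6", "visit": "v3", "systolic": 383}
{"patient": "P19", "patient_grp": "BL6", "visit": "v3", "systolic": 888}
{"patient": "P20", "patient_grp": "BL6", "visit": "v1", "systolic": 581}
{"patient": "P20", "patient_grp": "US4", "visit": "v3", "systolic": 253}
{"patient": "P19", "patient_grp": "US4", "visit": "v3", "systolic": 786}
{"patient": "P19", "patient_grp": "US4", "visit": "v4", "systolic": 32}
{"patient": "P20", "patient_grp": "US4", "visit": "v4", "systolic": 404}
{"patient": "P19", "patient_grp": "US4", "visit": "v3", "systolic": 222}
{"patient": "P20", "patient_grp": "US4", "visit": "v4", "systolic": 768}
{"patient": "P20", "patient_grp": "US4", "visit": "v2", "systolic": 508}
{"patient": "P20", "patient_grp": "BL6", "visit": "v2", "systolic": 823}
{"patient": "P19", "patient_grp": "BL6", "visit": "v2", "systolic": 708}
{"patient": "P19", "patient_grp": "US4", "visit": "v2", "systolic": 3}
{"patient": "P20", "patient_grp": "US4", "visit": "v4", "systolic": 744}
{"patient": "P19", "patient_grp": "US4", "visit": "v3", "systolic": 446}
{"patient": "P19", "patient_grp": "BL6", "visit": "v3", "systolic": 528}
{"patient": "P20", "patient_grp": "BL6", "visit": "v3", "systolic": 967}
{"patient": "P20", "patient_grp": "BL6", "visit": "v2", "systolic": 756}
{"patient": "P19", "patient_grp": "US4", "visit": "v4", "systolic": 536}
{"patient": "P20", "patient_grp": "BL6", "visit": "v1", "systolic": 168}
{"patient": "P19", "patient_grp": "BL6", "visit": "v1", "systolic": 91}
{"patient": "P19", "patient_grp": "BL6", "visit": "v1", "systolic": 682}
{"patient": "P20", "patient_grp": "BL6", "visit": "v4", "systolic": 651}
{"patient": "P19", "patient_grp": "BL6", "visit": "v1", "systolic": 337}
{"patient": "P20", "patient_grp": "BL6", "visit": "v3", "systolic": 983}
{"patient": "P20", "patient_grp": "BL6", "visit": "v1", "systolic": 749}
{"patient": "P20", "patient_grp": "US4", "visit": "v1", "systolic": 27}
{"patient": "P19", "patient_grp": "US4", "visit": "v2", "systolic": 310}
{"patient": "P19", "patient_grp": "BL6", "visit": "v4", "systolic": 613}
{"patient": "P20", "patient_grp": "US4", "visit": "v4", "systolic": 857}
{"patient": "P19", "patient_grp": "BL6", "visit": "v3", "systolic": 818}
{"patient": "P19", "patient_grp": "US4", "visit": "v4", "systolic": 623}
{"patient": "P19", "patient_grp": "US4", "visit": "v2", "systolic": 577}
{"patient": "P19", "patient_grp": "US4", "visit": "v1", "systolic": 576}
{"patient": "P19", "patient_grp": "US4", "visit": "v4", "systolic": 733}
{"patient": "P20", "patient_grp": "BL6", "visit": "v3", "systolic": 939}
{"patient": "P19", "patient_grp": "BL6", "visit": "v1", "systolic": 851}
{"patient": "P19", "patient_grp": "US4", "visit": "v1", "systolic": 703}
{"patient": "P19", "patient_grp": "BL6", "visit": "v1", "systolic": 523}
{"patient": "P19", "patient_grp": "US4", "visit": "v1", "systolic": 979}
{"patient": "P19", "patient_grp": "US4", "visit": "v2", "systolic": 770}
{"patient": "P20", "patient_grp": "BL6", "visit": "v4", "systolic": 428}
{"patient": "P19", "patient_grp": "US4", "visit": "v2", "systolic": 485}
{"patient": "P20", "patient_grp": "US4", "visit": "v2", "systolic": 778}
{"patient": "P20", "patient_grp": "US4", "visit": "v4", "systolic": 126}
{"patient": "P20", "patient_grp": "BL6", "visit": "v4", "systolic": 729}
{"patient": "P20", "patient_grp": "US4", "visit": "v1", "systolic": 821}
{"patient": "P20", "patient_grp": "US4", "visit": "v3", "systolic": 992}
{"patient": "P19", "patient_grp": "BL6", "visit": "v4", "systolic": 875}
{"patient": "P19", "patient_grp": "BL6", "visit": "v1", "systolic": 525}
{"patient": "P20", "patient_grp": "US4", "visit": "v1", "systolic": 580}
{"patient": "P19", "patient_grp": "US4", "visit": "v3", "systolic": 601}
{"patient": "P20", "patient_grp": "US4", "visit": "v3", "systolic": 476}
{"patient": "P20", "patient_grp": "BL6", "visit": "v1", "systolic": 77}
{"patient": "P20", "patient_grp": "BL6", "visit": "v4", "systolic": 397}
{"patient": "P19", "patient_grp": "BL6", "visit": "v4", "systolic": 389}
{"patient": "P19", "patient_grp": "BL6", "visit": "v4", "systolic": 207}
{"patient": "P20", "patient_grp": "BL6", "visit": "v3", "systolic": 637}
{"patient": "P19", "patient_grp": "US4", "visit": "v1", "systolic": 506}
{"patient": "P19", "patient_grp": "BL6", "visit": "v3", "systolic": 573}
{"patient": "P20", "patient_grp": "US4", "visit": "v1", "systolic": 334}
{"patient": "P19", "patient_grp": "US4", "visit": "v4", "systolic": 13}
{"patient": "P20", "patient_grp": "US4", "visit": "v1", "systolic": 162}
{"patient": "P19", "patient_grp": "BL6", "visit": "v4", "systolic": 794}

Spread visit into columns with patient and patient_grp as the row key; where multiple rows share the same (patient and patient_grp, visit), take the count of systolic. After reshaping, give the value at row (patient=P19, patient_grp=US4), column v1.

Rows with patient=P19, patient_grp=US4 and visit=v1: systolic values are 455, 191, 576, 703, 979, 506.
6 rows match — count = 6.

6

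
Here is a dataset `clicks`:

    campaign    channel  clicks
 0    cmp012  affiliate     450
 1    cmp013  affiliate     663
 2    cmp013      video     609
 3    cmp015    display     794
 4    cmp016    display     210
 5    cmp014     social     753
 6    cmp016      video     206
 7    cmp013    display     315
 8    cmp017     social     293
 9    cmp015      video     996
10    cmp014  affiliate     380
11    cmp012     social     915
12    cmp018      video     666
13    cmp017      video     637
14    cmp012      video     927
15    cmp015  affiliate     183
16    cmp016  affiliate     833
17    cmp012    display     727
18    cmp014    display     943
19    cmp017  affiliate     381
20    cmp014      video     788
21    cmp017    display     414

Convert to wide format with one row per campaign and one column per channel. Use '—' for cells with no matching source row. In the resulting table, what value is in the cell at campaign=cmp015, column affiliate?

183

The long row with campaign=cmp015, channel=affiliate has clicks=183.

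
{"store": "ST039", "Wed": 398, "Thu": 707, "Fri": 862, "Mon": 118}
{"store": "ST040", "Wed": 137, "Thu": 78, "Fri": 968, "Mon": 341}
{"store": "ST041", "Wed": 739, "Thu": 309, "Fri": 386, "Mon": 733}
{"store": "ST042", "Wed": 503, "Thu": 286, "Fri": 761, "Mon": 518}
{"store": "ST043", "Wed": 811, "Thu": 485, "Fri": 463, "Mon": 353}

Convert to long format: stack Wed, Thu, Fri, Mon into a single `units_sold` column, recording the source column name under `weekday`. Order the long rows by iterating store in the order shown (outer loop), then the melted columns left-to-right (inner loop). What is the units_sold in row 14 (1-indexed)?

286

20 rows total (5 × 4). Row 14: index ⌊(14-1)/4⌋ = 3 into store → ST042; (14-1) mod 4 = 1 into the melted columns → Thu.
So row 14 is (ST042, Thu, 286); units_sold = 286.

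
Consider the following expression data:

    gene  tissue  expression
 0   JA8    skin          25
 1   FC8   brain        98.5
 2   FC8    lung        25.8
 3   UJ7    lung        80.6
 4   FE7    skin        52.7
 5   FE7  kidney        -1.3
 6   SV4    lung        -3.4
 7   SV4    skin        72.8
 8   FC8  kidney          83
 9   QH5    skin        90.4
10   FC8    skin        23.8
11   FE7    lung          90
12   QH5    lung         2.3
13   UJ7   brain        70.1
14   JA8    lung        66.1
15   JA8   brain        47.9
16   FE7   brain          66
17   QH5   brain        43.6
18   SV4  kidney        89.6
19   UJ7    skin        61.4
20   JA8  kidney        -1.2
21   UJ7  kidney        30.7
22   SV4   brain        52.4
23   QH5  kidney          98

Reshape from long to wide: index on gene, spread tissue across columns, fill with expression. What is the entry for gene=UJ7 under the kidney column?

30.7

Wide layout: rows indexed by gene, columns are the 4 distinct tissue values (skin, brain, lung, kidney).
Cell (gene=UJ7, tissue=kidney) draws from the long row where gene=UJ7 and tissue=kidney, which has expression=30.7.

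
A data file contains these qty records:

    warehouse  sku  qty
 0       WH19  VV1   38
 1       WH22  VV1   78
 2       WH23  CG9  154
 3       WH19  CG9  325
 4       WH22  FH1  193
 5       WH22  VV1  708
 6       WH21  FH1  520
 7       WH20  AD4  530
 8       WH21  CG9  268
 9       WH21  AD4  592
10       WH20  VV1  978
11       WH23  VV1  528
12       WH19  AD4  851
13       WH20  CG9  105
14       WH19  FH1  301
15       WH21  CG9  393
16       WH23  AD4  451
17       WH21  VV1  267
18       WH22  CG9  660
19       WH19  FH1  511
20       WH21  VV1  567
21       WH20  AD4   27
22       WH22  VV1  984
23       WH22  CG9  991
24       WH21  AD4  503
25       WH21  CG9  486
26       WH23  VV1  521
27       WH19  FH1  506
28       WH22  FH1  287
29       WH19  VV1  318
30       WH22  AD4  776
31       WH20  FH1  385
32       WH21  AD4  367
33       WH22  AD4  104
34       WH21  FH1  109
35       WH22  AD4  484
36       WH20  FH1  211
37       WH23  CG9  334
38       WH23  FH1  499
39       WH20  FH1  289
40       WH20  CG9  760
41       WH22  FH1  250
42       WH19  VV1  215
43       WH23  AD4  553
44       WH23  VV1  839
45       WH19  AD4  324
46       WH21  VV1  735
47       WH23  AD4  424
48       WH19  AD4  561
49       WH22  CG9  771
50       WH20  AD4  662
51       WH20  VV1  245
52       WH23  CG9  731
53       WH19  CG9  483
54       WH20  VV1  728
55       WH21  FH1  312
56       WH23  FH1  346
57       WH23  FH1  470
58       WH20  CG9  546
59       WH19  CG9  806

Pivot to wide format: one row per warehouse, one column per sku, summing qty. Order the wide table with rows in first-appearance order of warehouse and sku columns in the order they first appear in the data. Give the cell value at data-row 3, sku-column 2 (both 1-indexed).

With rows in first-appearance order of warehouse, row 3 is warehouse=WH23. sku columns in first-appearance order: VV1, CG9, FH1, AD4; column 2 is CG9.
Long rows with warehouse=WH23, sku=CG9: 154 + 334 + 731 = 1219.

1219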